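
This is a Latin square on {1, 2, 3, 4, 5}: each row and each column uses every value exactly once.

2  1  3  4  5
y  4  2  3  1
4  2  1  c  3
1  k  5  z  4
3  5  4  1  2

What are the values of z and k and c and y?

For row 4, column 2: column 2 already has {1, 2, 4, 5}; that leaves 3.
Cell (2,1): row 2 already has {1, 2, 3, 4} → 5.
At (row 4, col 4): row 4 already has {1, 3, 4, 5}, so the value is 2.
For row 3, column 4: row 3 already has {1, 2, 3, 4}; that leaves 5.

z = 2, k = 3, c = 5, y = 5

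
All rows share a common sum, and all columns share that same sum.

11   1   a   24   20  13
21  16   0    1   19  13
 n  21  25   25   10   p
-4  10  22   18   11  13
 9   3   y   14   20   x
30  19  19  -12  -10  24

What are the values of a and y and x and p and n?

Rows 2 and 4 both sum to 70, so that's the common total.
Column 1: 11 + 21 − 4 + 9 + 30 = 67, so its missing entry is 70 − 67 = 3.
Row 1: 11 + 1 + 24 + 20 + 13 = 69, so its missing entry is 70 − 69 = 1.
Column 3: 1 + 0 + 25 + 22 + 19 = 67, so its missing entry is 70 − 67 = 3.
Row 5: 9 + 3 + 3 + 14 + 20 = 49, so its missing entry is 70 − 49 = 21.
Row 3: 3 + 21 + 25 + 25 + 10 = 84, so its missing entry is 70 − 84 = -14.

a = 1, y = 3, x = 21, p = -14, n = 3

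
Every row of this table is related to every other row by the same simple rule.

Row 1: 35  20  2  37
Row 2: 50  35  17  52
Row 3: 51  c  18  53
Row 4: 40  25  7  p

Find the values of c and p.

c = 36, p = 42

The difference between any two rows is the same in every column — this is an addition table with the headers hidden.
Row 3 minus row 1 is 51 − 35 = 16, so its entry in column 2 is 20 + 16 = 36.
Row 4 minus row 1 is 40 − 35 = 5, so its entry in column 4 is 37 + 5 = 42.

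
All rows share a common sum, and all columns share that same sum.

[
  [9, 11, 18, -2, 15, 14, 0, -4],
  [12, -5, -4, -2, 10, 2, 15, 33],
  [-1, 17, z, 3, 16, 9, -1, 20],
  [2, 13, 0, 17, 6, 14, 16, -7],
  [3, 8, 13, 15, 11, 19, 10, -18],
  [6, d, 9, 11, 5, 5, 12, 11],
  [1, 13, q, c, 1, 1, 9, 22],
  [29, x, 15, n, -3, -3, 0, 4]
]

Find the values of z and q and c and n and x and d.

Rows 1 and 2 both sum to 61, so that's the common total.
Row 6 has 6 + 9 + 11 + 5 + 5 + 12 + 11 = 59; the blank must be 61 − 59 = 2.
Column 2 has 11 − 5 + 17 + 13 + 8 + 2 + 13 = 59; the blank must be 61 − 59 = 2.
Row 8 has 29 + 2 + 15 − 3 − 3 + 0 + 4 = 44; the blank must be 61 − 44 = 17.
Row 3 has -1 + 17 + 3 + 16 + 9 − 1 + 20 = 63; the blank must be 61 − 63 = -2.
Column 3 has 18 − 4 − 2 + 0 + 13 + 9 + 15 = 49; the blank must be 61 − 49 = 12.
Row 7 has 1 + 13 + 12 + 1 + 1 + 9 + 22 = 59; the blank must be 61 − 59 = 2.

z = -2, q = 12, c = 2, n = 17, x = 2, d = 2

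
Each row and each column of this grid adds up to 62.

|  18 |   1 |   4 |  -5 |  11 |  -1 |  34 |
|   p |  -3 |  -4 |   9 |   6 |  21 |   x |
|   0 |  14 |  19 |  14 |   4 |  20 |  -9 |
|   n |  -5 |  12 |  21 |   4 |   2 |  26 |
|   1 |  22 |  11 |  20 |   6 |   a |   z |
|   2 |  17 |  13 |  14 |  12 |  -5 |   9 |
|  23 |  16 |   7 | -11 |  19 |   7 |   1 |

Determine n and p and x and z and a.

n = 2, p = 16, x = 17, z = -16, a = 18

The known cells in row 4 total 60, leaving 62 − 60 = 2 for the blank.
The known cells in column 6 total 44, leaving 62 − 44 = 18 for the blank.
The known cells in row 5 total 78, leaving 62 − 78 = -16 for the blank.
The known cells in column 1 total 46, leaving 62 − 46 = 16 for the blank.
The known cells in row 2 total 45, leaving 62 − 45 = 17 for the blank.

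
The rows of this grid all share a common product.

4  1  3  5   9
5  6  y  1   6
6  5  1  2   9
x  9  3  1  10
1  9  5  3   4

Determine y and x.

y = 3, x = 2

Rows 1 and 3 each multiply to 540, so every row has product 540.
Row 2: 5×6×1×6 = 180, so the missing entry is 540 ÷ 180 = 3.
Row 4: 9×3×1×10 = 270, so the missing entry is 540 ÷ 270 = 2.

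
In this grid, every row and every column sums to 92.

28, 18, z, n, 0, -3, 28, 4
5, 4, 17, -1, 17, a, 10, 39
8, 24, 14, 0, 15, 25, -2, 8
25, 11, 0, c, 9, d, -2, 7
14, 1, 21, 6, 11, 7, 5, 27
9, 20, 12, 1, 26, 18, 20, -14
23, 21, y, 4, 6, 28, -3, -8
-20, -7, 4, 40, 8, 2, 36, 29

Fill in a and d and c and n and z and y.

The known cells in row 7 total 71, leaving 92 − 71 = 21 for the blank.
The known cells in row 2 total 91, leaving 92 − 91 = 1 for the blank.
The known cells in column 3 total 89, leaving 92 − 89 = 3 for the blank.
The known cells in row 1 total 78, leaving 92 − 78 = 14 for the blank.
The known cells in column 4 total 64, leaving 92 − 64 = 28 for the blank.
The known cells in row 4 total 78, leaving 92 − 78 = 14 for the blank.

a = 1, d = 14, c = 28, n = 14, z = 3, y = 21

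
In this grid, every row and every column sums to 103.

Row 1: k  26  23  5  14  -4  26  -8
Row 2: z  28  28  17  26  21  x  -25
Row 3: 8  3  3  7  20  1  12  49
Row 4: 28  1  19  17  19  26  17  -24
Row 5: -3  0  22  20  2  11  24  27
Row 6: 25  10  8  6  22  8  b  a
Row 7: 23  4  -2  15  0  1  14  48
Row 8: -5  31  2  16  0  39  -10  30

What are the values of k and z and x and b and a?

k = 21, z = 6, x = 2, b = 18, a = 6

Row 1 has 26 + 23 + 5 + 14 − 4 + 26 − 8 = 82; the blank must be 103 − 82 = 21.
Column 8 has -8 − 25 + 49 − 24 + 27 + 48 + 30 = 97; the blank must be 103 − 97 = 6.
Row 6 has 25 + 10 + 8 + 6 + 22 + 8 + 6 = 85; the blank must be 103 − 85 = 18.
Column 1 has 21 + 8 + 28 − 3 + 25 + 23 − 5 = 97; the blank must be 103 − 97 = 6.
Row 2 has 6 + 28 + 28 + 17 + 26 + 21 − 25 = 101; the blank must be 103 − 101 = 2.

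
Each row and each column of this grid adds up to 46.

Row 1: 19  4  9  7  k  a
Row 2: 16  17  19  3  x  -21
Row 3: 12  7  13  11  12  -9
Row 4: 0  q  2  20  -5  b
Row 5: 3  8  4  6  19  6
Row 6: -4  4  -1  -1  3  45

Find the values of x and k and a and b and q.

x = 12, k = 5, a = 2, b = 23, q = 6

Column 2 has 4 + 17 + 7 + 8 + 4 = 40; the blank must be 46 − 40 = 6.
Row 2 has 16 + 17 + 19 + 3 − 21 = 34; the blank must be 46 − 34 = 12.
Column 5 has 12 + 12 − 5 + 19 + 3 = 41; the blank must be 46 − 41 = 5.
Row 1 has 19 + 4 + 9 + 7 + 5 = 44; the blank must be 46 − 44 = 2.
Row 4 has 0 + 6 + 2 + 20 − 5 = 23; the blank must be 46 − 23 = 23.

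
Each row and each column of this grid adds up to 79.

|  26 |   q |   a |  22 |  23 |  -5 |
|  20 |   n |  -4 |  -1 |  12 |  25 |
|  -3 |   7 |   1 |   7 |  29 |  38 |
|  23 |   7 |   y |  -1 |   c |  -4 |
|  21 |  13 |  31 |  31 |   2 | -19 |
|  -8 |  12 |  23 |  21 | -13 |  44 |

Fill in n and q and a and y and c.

n = 27, q = 13, a = 0, y = 28, c = 26

Column 5 has 23 + 12 + 29 + 2 − 13 = 53; the blank must be 79 − 53 = 26.
Row 2 has 20 − 4 − 1 + 12 + 25 = 52; the blank must be 79 − 52 = 27.
Column 2 has 27 + 7 + 7 + 13 + 12 = 66; the blank must be 79 − 66 = 13.
Row 1 has 26 + 13 + 22 + 23 − 5 = 79; the blank must be 79 − 79 = 0.
Row 4 has 23 + 7 − 1 + 26 − 4 = 51; the blank must be 79 − 51 = 28.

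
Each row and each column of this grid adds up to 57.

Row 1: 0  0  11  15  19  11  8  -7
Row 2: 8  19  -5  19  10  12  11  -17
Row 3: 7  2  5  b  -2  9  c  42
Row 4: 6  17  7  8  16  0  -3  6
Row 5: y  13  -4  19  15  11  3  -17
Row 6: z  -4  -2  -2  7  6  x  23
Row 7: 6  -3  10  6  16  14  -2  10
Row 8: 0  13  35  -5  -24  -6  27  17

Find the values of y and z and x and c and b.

Row 5: 13 − 4 + 19 + 15 + 11 + 3 − 17 = 40, so its missing entry is 57 − 40 = 17.
Column 4: 15 + 19 + 8 + 19 − 2 + 6 − 5 = 60, so its missing entry is 57 − 60 = -3.
Column 1: 0 + 8 + 7 + 6 + 17 + 6 + 0 = 44, so its missing entry is 57 − 44 = 13.
Row 6: 13 − 4 − 2 − 2 + 7 + 6 + 23 = 41, so its missing entry is 57 − 41 = 16.
Row 3: 7 + 2 + 5 − 3 − 2 + 9 + 42 = 60, so its missing entry is 57 − 60 = -3.

y = 17, z = 13, x = 16, c = -3, b = -3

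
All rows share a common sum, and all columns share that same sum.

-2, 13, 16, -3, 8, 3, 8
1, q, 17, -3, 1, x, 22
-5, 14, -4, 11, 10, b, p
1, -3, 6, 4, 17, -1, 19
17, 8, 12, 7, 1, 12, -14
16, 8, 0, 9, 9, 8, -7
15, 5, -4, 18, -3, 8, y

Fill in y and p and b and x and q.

y = 4, p = 11, b = 6, x = 7, q = -2

Rows 1 and 4 both sum to 43, so that's the common total.
The known cells in column 2 total 45, leaving 43 − 45 = -2 for the blank.
The known cells in row 2 total 36, leaving 43 − 36 = 7 for the blank.
The known cells in row 7 total 39, leaving 43 − 39 = 4 for the blank.
The known cells in column 7 total 32, leaving 43 − 32 = 11 for the blank.
The known cells in row 3 total 37, leaving 43 − 37 = 6 for the blank.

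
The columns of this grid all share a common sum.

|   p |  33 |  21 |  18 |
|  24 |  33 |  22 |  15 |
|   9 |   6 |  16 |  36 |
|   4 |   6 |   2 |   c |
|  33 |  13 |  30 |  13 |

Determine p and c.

Column 2 sums to 91 and so does column 3; that's the common total.
In column 1 the known cells total 70, leaving 91 − 70 = 21.
In column 4 the known cells total 82, leaving 91 − 82 = 9.

p = 21, c = 9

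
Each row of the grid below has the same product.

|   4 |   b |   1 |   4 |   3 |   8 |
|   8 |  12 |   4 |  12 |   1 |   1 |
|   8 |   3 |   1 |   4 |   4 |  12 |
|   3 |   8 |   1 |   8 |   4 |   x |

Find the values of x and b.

x = 6, b = 12

Rows 2 and 3 each multiply to 4608, so every row has product 4608.
Row 4: 3×8×1×8×4 = 768, so the missing entry is 4608 ÷ 768 = 6.
Row 1: 4×1×4×3×8 = 384, so the missing entry is 4608 ÷ 384 = 12.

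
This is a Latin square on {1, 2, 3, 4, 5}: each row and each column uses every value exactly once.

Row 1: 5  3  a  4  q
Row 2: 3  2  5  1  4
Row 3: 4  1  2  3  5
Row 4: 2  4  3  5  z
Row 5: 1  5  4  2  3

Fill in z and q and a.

z = 1, q = 2, a = 1

At (row 1, col 3): column 3 already has {2, 3, 4, 5}, so the value is 1.
At (row 1, col 5): row 1 already has {1, 3, 4, 5}, so the value is 2.
Cell (4,5): row 4 already has {2, 3, 4, 5} → 1.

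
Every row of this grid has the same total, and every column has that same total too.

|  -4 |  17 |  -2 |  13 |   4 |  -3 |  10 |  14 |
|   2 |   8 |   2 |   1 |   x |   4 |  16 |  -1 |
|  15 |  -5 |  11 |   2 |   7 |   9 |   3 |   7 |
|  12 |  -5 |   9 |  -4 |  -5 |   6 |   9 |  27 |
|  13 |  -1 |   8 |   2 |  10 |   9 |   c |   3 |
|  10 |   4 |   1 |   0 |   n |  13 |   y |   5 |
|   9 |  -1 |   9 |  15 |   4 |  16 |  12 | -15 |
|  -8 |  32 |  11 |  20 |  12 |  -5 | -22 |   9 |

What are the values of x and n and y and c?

x = 17, n = 0, y = 16, c = 5

Rows 1 and 3 both sum to 49, so that's the common total.
The known cells in row 5 total 44, leaving 49 − 44 = 5 for the blank.
The known cells in column 7 total 33, leaving 49 − 33 = 16 for the blank.
The known cells in row 6 total 49, leaving 49 − 49 = 0 for the blank.
The known cells in row 2 total 32, leaving 49 − 32 = 17 for the blank.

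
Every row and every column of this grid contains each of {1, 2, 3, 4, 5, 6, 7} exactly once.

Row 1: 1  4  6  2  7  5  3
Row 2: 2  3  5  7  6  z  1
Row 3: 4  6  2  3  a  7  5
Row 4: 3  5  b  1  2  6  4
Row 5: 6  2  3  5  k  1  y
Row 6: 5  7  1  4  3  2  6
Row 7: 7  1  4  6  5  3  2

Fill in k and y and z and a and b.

At (row 3, col 5): row 3 already has {2, 3, 4, 5, 6, 7}, so the value is 1.
At (row 5, col 5): column 5 already has {1, 2, 3, 5, 6, 7}, so the value is 4.
Cell (2,6): row 2 already has {1, 2, 3, 5, 6, 7} → 4.
At (row 5, col 7): row 5 already has {1, 2, 3, 4, 5, 6}, so the value is 7.
At (row 4, col 3): row 4 already has {1, 2, 3, 4, 5, 6}, so the value is 7.

k = 4, y = 7, z = 4, a = 1, b = 7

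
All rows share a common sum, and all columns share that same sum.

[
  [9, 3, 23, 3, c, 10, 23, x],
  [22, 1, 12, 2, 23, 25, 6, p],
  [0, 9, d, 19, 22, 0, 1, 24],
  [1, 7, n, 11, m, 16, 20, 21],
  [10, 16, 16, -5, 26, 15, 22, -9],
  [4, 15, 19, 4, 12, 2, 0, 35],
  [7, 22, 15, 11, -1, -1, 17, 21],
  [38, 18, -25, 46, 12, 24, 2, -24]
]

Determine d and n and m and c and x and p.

d = 16, n = 15, m = 0, c = -3, x = 23, p = 0

Rows 5 and 6 both sum to 91, so that's the common total.
Row 2 has 22 + 1 + 12 + 2 + 23 + 25 + 6 = 91; the blank must be 91 − 91 = 0.
Column 8 has 0 + 24 + 21 − 9 + 35 + 21 − 24 = 68; the blank must be 91 − 68 = 23.
Row 1 has 9 + 3 + 23 + 3 + 10 + 23 + 23 = 94; the blank must be 91 − 94 = -3.
Column 5 has -3 + 23 + 22 + 26 + 12 − 1 + 12 = 91; the blank must be 91 − 91 = 0.
Row 3 has 0 + 9 + 19 + 22 + 0 + 1 + 24 = 75; the blank must be 91 − 75 = 16.
Row 4 has 1 + 7 + 11 + 0 + 16 + 20 + 21 = 76; the blank must be 91 − 76 = 15.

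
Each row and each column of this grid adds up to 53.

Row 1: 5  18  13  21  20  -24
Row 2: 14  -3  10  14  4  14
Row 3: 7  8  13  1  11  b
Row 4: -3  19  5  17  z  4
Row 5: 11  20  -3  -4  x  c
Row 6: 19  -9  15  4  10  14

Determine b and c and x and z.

The known cells in row 3 total 40, leaving 53 − 40 = 13 for the blank.
The known cells in column 6 total 21, leaving 53 − 21 = 32 for the blank.
The known cells in row 5 total 56, leaving 53 − 56 = -3 for the blank.
The known cells in row 4 total 42, leaving 53 − 42 = 11 for the blank.

b = 13, c = 32, x = -3, z = 11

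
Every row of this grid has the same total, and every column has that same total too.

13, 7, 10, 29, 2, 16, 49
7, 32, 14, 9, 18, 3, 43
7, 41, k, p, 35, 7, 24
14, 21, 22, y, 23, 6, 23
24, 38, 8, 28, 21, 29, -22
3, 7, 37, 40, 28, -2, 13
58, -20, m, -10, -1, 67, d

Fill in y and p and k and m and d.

y = 17, p = 13, k = -1, m = 36, d = -4

Rows 1 and 2 both sum to 126, so that's the common total.
Row 4 has 14 + 21 + 22 + 23 + 6 + 23 = 109; the blank must be 126 − 109 = 17.
Column 4 has 29 + 9 + 17 + 28 + 40 − 10 = 113; the blank must be 126 − 113 = 13.
Row 3 has 7 + 41 + 13 + 35 + 7 + 24 = 127; the blank must be 126 − 127 = -1.
Column 3 has 10 + 14 − 1 + 22 + 8 + 37 = 90; the blank must be 126 − 90 = 36.
Row 7 has 58 − 20 + 36 − 10 − 1 + 67 = 130; the blank must be 126 − 130 = -4.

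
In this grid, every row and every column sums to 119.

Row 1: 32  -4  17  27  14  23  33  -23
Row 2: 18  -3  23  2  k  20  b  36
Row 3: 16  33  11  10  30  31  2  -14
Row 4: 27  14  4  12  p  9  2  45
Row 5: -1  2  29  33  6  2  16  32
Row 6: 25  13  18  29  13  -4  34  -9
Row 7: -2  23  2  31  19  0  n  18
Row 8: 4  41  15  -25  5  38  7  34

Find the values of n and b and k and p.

n = 28, b = -3, k = 26, p = 6

Row 7: -2 + 23 + 2 + 31 + 19 + 0 + 18 = 91, so its missing entry is 119 − 91 = 28.
Column 7: 33 + 2 + 2 + 16 + 34 + 28 + 7 = 122, so its missing entry is 119 − 122 = -3.
Row 4: 27 + 14 + 4 + 12 + 9 + 2 + 45 = 113, so its missing entry is 119 − 113 = 6.
Row 2: 18 − 3 + 23 + 2 + 20 − 3 + 36 = 93, so its missing entry is 119 − 93 = 26.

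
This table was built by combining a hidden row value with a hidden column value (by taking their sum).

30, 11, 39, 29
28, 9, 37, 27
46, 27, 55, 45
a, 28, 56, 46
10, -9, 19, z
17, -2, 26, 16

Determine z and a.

The difference between any two rows is the same in every column — this is an addition table with the headers hidden.
Row 5 minus row 1 is 19 − 39 = -20, so its entry in column 4 is 29 + (-20) = 9.
Row 4 minus row 1 is 56 − 39 = 17, so its entry in column 1 is 30 + 17 = 47.

z = 9, a = 47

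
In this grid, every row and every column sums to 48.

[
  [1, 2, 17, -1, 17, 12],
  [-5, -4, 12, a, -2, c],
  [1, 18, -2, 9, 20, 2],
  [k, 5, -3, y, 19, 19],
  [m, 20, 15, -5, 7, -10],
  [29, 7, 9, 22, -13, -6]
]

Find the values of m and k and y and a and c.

m = 21, k = 1, y = 7, a = 16, c = 31

Row 5 has 20 + 15 − 5 + 7 − 10 = 27; the blank must be 48 − 27 = 21.
Column 6 has 12 + 2 + 19 − 10 − 6 = 17; the blank must be 48 − 17 = 31.
Column 1 has 1 − 5 + 1 + 21 + 29 = 47; the blank must be 48 − 47 = 1.
Row 4 has 1 + 5 − 3 + 19 + 19 = 41; the blank must be 48 − 41 = 7.
Row 2 has -5 − 4 + 12 − 2 + 31 = 32; the blank must be 48 − 32 = 16.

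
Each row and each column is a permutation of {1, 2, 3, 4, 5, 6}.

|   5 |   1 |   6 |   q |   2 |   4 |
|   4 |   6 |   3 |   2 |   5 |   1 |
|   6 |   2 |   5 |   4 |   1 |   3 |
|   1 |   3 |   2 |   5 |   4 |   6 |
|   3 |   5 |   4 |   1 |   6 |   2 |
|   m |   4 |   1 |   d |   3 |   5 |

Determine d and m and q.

At (row 1, col 4): row 1 already has {1, 2, 4, 5, 6}, so the value is 3.
Cell (6,4): column 4 already has {1, 2, 3, 4, 5} → 6.
For row 6, column 1: row 6 already has {1, 3, 4, 5, 6}; that leaves 2.

d = 6, m = 2, q = 3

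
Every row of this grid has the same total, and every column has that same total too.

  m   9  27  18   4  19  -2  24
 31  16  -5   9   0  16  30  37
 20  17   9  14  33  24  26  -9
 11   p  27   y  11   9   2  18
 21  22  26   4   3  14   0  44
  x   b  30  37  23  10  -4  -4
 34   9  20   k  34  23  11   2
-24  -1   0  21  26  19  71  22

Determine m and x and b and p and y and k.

m = 35, x = 6, b = 36, p = 26, y = 30, k = 1

Rows 2 and 3 both sum to 134, so that's the common total.
Row 1 has 9 + 27 + 18 + 4 + 19 − 2 + 24 = 99; the blank must be 134 − 99 = 35.
Column 1 has 35 + 31 + 20 + 11 + 21 + 34 − 24 = 128; the blank must be 134 − 128 = 6.
Row 6 has 6 + 30 + 37 + 23 + 10 − 4 − 4 = 98; the blank must be 134 − 98 = 36.
Column 2 has 9 + 16 + 17 + 22 + 36 + 9 − 1 = 108; the blank must be 134 − 108 = 26.
Row 4 has 11 + 26 + 27 + 11 + 9 + 2 + 18 = 104; the blank must be 134 − 104 = 30.
Row 7 has 34 + 9 + 20 + 34 + 23 + 11 + 2 = 133; the blank must be 134 − 133 = 1.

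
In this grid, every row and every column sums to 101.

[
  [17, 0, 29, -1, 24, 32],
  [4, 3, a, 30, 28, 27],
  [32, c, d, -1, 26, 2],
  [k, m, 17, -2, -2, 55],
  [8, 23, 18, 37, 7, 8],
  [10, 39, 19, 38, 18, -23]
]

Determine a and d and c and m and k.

a = 9, d = 9, c = 33, m = 3, k = 30

Row 2: 4 + 3 + 30 + 28 + 27 = 92, so its missing entry is 101 − 92 = 9.
Column 1: 17 + 4 + 32 + 8 + 10 = 71, so its missing entry is 101 − 71 = 30.
Row 4: 30 + 17 − 2 − 2 + 55 = 98, so its missing entry is 101 − 98 = 3.
Column 2: 0 + 3 + 3 + 23 + 39 = 68, so its missing entry is 101 − 68 = 33.
Row 3: 32 + 33 − 1 + 26 + 2 = 92, so its missing entry is 101 − 92 = 9.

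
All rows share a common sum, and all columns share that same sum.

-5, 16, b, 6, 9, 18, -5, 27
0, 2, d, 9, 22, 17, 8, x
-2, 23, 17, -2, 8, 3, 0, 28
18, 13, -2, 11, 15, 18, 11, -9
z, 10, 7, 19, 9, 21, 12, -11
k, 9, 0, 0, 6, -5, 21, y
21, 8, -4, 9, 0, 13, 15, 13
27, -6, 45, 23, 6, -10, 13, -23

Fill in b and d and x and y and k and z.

b = 9, d = 3, x = 14, y = 36, k = 8, z = 8

Rows 3 and 4 both sum to 75, so that's the common total.
Row 5: 10 + 7 + 19 + 9 + 21 + 12 − 11 = 67, so its missing entry is 75 − 67 = 8.
Row 1: -5 + 16 + 6 + 9 + 18 − 5 + 27 = 66, so its missing entry is 75 − 66 = 9.
Column 3: 9 + 17 − 2 + 7 + 0 − 4 + 45 = 72, so its missing entry is 75 − 72 = 3.
Row 2: 0 + 2 + 3 + 9 + 22 + 17 + 8 = 61, so its missing entry is 75 − 61 = 14.
Column 8: 27 + 14 + 28 − 9 − 11 + 13 − 23 = 39, so its missing entry is 75 − 39 = 36.
Row 6: 9 + 0 + 0 + 6 − 5 + 21 + 36 = 67, so its missing entry is 75 − 67 = 8.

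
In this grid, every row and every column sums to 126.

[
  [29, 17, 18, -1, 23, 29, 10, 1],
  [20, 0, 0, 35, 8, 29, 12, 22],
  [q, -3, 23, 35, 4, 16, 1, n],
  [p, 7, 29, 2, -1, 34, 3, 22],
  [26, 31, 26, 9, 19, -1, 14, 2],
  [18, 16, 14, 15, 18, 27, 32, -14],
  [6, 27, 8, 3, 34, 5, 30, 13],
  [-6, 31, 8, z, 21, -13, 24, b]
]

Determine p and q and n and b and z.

p = 30, q = 3, n = 47, b = 33, z = 28

Column 4: -1 + 35 + 35 + 2 + 9 + 15 + 3 = 98, so its missing entry is 126 − 98 = 28.
Row 8: -6 + 31 + 8 + 28 + 21 − 13 + 24 = 93, so its missing entry is 126 − 93 = 33.
Column 8: 1 + 22 + 22 + 2 − 14 + 13 + 33 = 79, so its missing entry is 126 − 79 = 47.
Row 3: -3 + 23 + 35 + 4 + 16 + 1 + 47 = 123, so its missing entry is 126 − 123 = 3.
Row 4: 7 + 29 + 2 − 1 + 34 + 3 + 22 = 96, so its missing entry is 126 − 96 = 30.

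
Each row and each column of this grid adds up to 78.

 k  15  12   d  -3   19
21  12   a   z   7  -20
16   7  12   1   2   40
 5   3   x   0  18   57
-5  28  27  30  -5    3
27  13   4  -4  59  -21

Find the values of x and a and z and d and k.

x = -5, a = 28, z = 30, d = 21, k = 14

Column 1: 21 + 16 + 5 − 5 + 27 = 64, so its missing entry is 78 − 64 = 14.
Row 1: 14 + 15 + 12 − 3 + 19 = 57, so its missing entry is 78 − 57 = 21.
Row 4: 5 + 3 + 0 + 18 + 57 = 83, so its missing entry is 78 − 83 = -5.
Column 3: 12 + 12 − 5 + 27 + 4 = 50, so its missing entry is 78 − 50 = 28.
Row 2: 21 + 12 + 28 + 7 − 20 = 48, so its missing entry is 78 − 48 = 30.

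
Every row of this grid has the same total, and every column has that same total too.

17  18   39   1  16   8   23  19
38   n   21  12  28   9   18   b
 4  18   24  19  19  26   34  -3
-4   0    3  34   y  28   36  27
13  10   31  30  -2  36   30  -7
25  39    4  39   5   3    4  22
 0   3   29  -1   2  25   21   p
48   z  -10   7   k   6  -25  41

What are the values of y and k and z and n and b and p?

Rows 1 and 3 both sum to 141, so that's the common total.
The known cells in row 4 total 124, leaving 141 − 124 = 17 for the blank.
The known cells in column 5 total 85, leaving 141 − 85 = 56 for the blank.
The known cells in row 8 total 123, leaving 141 − 123 = 18 for the blank.
The known cells in column 2 total 106, leaving 141 − 106 = 35 for the blank.
The known cells in row 7 total 79, leaving 141 − 79 = 62 for the blank.
The known cells in row 2 total 161, leaving 141 − 161 = -20 for the blank.

y = 17, k = 56, z = 18, n = 35, b = -20, p = 62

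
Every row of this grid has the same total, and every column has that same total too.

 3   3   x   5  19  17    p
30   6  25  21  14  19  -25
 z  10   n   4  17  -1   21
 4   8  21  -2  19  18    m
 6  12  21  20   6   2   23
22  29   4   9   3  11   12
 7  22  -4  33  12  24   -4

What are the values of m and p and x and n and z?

m = 22, p = 41, x = 2, n = 21, z = 18

Rows 2 and 5 both sum to 90, so that's the common total.
Column 1 has 3 + 30 + 4 + 6 + 22 + 7 = 72; the blank must be 90 − 72 = 18.
Row 4 has 4 + 8 + 21 − 2 + 19 + 18 = 68; the blank must be 90 − 68 = 22.
Column 7 has -25 + 21 + 22 + 23 + 12 − 4 = 49; the blank must be 90 − 49 = 41.
Row 1 has 3 + 3 + 5 + 19 + 17 + 41 = 88; the blank must be 90 − 88 = 2.
Row 3 has 18 + 10 + 4 + 17 − 1 + 21 = 69; the blank must be 90 − 69 = 21.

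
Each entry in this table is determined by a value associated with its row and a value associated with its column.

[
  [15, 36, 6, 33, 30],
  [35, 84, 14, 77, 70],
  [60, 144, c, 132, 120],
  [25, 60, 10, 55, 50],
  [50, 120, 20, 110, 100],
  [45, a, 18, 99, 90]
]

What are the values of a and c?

a = 108, c = 24

Each row is a constant multiple of every other row — this is a multiplication table with the headers hidden.
Row 6 is 99/33 = 3/1 times row 1, so its entry in column 2 is 36 × 3/1 = 108.
Row 3 is 132/33 = 4/1 times row 1, so its entry in column 3 is 6 × 4/1 = 24.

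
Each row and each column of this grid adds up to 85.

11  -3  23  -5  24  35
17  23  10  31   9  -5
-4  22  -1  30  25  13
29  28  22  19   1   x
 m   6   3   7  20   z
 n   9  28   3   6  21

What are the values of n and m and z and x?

Row 6 has 9 + 28 + 3 + 6 + 21 = 67; the blank must be 85 − 67 = 18.
Column 1 has 11 + 17 − 4 + 29 + 18 = 71; the blank must be 85 − 71 = 14.
Row 5 has 14 + 6 + 3 + 7 + 20 = 50; the blank must be 85 − 50 = 35.
Row 4 has 29 + 28 + 22 + 19 + 1 = 99; the blank must be 85 − 99 = -14.

n = 18, m = 14, z = 35, x = -14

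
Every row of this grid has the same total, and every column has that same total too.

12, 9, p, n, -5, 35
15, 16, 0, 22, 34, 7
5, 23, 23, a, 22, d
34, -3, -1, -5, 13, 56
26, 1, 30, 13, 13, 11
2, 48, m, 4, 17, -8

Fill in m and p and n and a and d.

m = 31, p = 11, n = 32, a = 28, d = -7

Rows 2 and 4 both sum to 94, so that's the common total.
The known cells in column 6 total 101, leaving 94 − 101 = -7 for the blank.
The known cells in row 3 total 66, leaving 94 − 66 = 28 for the blank.
The known cells in column 4 total 62, leaving 94 − 62 = 32 for the blank.
The known cells in row 1 total 83, leaving 94 − 83 = 11 for the blank.
The known cells in row 6 total 63, leaving 94 − 63 = 31 for the blank.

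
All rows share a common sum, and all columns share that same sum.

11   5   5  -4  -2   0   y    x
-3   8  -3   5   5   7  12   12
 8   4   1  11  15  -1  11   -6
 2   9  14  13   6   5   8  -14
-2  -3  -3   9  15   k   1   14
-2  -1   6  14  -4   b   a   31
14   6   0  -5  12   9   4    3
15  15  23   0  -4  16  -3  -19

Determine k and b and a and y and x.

k = 12, b = -5, a = 4, y = 6, x = 22

Rows 2 and 3 both sum to 43, so that's the common total.
Column 8 has 12 − 6 − 14 + 14 + 31 + 3 − 19 = 21; the blank must be 43 − 21 = 22.
Row 1 has 11 + 5 + 5 − 4 − 2 + 0 + 22 = 37; the blank must be 43 − 37 = 6.
Row 5 has -2 − 3 − 3 + 9 + 15 + 1 + 14 = 31; the blank must be 43 − 31 = 12.
Column 6 has 0 + 7 − 1 + 5 + 12 + 9 + 16 = 48; the blank must be 43 − 48 = -5.
Row 6 has -2 − 1 + 6 + 14 − 4 − 5 + 31 = 39; the blank must be 43 − 39 = 4.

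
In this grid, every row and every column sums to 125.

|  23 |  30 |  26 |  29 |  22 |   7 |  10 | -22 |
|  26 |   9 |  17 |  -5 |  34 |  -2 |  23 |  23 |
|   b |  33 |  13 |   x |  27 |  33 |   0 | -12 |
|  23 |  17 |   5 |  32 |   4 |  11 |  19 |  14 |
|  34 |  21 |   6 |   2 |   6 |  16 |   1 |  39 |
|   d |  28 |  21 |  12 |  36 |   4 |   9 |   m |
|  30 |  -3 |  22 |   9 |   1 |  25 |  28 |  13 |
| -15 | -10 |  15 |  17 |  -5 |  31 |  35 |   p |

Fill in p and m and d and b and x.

Row 8 has -15 − 10 + 15 + 17 − 5 + 31 + 35 = 68; the blank must be 125 − 68 = 57.
Column 8 has -22 + 23 − 12 + 14 + 39 + 13 + 57 = 112; the blank must be 125 − 112 = 13.
Column 4 has 29 − 5 + 32 + 2 + 12 + 9 + 17 = 96; the blank must be 125 − 96 = 29.
Row 3 has 33 + 13 + 29 + 27 + 33 + 0 − 12 = 123; the blank must be 125 − 123 = 2.
Row 6 has 28 + 21 + 12 + 36 + 4 + 9 + 13 = 123; the blank must be 125 − 123 = 2.

p = 57, m = 13, d = 2, b = 2, x = 29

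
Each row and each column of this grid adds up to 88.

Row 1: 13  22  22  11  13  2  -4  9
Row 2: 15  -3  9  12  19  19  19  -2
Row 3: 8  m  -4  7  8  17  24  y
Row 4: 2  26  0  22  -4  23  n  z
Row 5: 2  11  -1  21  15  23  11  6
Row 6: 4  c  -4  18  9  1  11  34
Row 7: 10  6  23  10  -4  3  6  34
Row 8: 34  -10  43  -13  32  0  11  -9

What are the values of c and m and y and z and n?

c = 15, m = 21, y = 7, z = 9, n = 10

Row 6 has 4 − 4 + 18 + 9 + 1 + 11 + 34 = 73; the blank must be 88 − 73 = 15.
Column 2 has 22 − 3 + 26 + 11 + 15 + 6 − 10 = 67; the blank must be 88 − 67 = 21.
Row 3 has 8 + 21 − 4 + 7 + 8 + 17 + 24 = 81; the blank must be 88 − 81 = 7.
Column 8 has 9 − 2 + 7 + 6 + 34 + 34 − 9 = 79; the blank must be 88 − 79 = 9.
Row 4 has 2 + 26 + 0 + 22 − 4 + 23 + 9 = 78; the blank must be 88 − 78 = 10.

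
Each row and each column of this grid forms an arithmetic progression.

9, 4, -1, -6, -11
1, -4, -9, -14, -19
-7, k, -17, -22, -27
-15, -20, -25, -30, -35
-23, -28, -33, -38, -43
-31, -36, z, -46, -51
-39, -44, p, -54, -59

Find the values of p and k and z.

p = -49, k = -12, z = -41

Along each row the entries change by -5 per step; down each column they change by -8.
Row 7: from -39 at column 1, stepping by -5 to column 3 gives -49.
Row 3: from -7 at column 1, stepping by -5 to column 2 gives -12.
Row 6: from -31 at column 1, stepping by -5 to column 3 gives -41.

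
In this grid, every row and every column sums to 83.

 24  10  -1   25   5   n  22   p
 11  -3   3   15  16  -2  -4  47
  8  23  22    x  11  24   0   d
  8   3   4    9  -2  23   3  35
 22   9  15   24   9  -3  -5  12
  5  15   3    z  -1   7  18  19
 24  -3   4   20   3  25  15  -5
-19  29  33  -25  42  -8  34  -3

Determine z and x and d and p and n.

Column 6: -2 + 24 + 23 − 3 + 7 + 25 − 8 = 66, so its missing entry is 83 − 66 = 17.
Row 1: 24 + 10 − 1 + 25 + 5 + 17 + 22 = 102, so its missing entry is 83 − 102 = -19.
Column 8: -19 + 47 + 35 + 12 + 19 − 5 − 3 = 86, so its missing entry is 83 − 86 = -3.
Row 3: 8 + 23 + 22 + 11 + 24 + 0 − 3 = 85, so its missing entry is 83 − 85 = -2.
Row 6: 5 + 15 + 3 − 1 + 7 + 18 + 19 = 66, so its missing entry is 83 − 66 = 17.

z = 17, x = -2, d = -3, p = -19, n = 17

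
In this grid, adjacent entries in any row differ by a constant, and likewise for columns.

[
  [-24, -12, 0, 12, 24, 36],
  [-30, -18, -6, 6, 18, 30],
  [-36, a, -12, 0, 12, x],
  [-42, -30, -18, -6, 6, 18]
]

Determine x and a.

x = 24, a = -24

Along each row the entries change by 12 per step; down each column they change by -6.
Row 3: from -36 at column 1, stepping by 12 to column 6 gives 24.
Row 3: from -36 at column 1, stepping by 12 to column 2 gives -24.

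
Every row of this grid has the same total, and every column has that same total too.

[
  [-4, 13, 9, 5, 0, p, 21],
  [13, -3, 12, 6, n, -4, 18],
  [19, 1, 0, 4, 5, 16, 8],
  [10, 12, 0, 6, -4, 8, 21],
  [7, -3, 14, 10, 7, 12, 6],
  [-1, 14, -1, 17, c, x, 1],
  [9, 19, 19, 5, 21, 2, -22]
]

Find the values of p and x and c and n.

Rows 3 and 4 both sum to 53, so that's the common total.
Row 2: 13 − 3 + 12 + 6 − 4 + 18 = 42, so its missing entry is 53 − 42 = 11.
Column 5: 0 + 11 + 5 − 4 + 7 + 21 = 40, so its missing entry is 53 − 40 = 13.
Row 6: -1 + 14 − 1 + 17 + 13 + 1 = 43, so its missing entry is 53 − 43 = 10.
Row 1: -4 + 13 + 9 + 5 + 0 + 21 = 44, so its missing entry is 53 − 44 = 9.

p = 9, x = 10, c = 13, n = 11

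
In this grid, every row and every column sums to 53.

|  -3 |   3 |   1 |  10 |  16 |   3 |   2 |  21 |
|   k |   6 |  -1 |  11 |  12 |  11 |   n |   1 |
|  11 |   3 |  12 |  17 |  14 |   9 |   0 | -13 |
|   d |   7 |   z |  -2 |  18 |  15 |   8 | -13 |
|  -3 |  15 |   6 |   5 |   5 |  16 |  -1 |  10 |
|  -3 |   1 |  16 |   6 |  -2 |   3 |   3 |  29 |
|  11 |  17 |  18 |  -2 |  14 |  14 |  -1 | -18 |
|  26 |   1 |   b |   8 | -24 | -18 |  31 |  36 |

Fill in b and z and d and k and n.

The known cells in row 8 total 60, leaving 53 − 60 = -7 for the blank.
The known cells in column 7 total 42, leaving 53 − 42 = 11 for the blank.
The known cells in row 2 total 51, leaving 53 − 51 = 2 for the blank.
The known cells in column 1 total 41, leaving 53 − 41 = 12 for the blank.
The known cells in row 4 total 45, leaving 53 − 45 = 8 for the blank.

b = -7, z = 8, d = 12, k = 2, n = 11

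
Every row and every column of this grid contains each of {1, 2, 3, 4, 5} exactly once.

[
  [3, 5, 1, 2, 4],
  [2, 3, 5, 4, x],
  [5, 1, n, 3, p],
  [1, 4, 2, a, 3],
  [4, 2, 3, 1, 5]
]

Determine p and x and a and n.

Cell (4,4): row 4 already has {1, 2, 3, 4} → 5.
For row 2, column 5: row 2 already has {2, 3, 4, 5}; that leaves 1.
At (row 3, col 5): column 5 already has {1, 3, 4, 5}, so the value is 2.
Cell (3,3): row 3 already has {1, 2, 3, 5} → 4.

p = 2, x = 1, a = 5, n = 4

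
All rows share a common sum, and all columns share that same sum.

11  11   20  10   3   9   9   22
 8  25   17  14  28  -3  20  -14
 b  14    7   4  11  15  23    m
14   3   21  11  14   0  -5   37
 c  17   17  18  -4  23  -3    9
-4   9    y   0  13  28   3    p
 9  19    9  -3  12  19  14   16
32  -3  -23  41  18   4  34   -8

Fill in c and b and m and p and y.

c = 18, b = 7, m = 14, p = 19, y = 27

Rows 1 and 2 both sum to 95, so that's the common total.
The known cells in row 5 total 77, leaving 95 − 77 = 18 for the blank.
The known cells in column 1 total 88, leaving 95 − 88 = 7 for the blank.
The known cells in row 3 total 81, leaving 95 − 81 = 14 for the blank.
The known cells in column 8 total 76, leaving 95 − 76 = 19 for the blank.
The known cells in row 6 total 68, leaving 95 − 68 = 27 for the blank.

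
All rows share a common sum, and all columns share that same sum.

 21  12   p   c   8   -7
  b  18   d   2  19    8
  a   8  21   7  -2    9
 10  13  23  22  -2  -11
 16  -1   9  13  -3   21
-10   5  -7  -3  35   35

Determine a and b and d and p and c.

a = 12, b = 6, d = 2, p = 7, c = 14

Rows 4 and 5 both sum to 55, so that's the common total.
The known cells in column 4 total 41, leaving 55 − 41 = 14 for the blank.
The known cells in row 3 total 43, leaving 55 − 43 = 12 for the blank.
The known cells in row 1 total 48, leaving 55 − 48 = 7 for the blank.
The known cells in column 3 total 53, leaving 55 − 53 = 2 for the blank.
The known cells in row 2 total 49, leaving 55 − 49 = 6 for the blank.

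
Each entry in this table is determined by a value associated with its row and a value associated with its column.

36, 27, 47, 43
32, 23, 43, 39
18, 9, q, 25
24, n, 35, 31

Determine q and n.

The difference between any two rows is the same in every column — this is an addition table with the headers hidden.
Row 3 minus row 1 is 18 − 36 = -18, so its entry in column 3 is 47 + (-18) = 29.
Row 4 minus row 1 is 24 − 36 = -12, so its entry in column 2 is 27 + (-12) = 15.

q = 29, n = 15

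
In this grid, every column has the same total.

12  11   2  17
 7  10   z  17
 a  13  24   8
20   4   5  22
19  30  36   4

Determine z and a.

z = 1, a = 10

Column 2 sums to 68 and so does column 4; that's the common total.
In column 3 the known cells total 67, leaving 68 − 67 = 1.
In column 1 the known cells total 58, leaving 68 − 58 = 10.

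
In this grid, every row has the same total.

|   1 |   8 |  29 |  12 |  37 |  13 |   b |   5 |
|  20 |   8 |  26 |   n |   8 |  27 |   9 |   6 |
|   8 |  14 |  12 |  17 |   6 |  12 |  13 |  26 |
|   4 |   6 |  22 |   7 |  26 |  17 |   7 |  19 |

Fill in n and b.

Row 3 sums to 108 and so does row 4; that's the common total.
In row 2 the known cells total 104, leaving 108 − 104 = 4.
In row 1 the known cells total 105, leaving 108 − 105 = 3.

n = 4, b = 3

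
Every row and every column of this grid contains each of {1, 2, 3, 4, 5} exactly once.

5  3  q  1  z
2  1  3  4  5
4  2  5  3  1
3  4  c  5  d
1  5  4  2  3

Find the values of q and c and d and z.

Cell (1,3): row 1 is missing {2, 4} and column 3 is missing {1, 2} → 2.
For row 1, column 5: row 1 already has {1, 2, 3, 5}; that leaves 4.
At (row 4, col 3): column 3 already has {2, 3, 4, 5}, so the value is 1.
Cell (4,5): row 4 already has {1, 3, 4, 5} → 2.

q = 2, c = 1, d = 2, z = 4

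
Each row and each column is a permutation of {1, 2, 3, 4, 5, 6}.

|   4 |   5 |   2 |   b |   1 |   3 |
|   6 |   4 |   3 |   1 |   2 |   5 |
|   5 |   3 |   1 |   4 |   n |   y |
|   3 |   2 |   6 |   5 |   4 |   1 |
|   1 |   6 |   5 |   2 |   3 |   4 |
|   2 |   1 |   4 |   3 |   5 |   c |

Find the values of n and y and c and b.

n = 6, y = 2, c = 6, b = 6

At (row 3, col 5): column 5 already has {1, 2, 3, 4, 5}, so the value is 6.
At (row 3, col 6): row 3 already has {1, 3, 4, 5, 6}, so the value is 2.
At (row 1, col 4): row 1 already has {1, 2, 3, 4, 5}, so the value is 6.
At (row 6, col 6): row 6 already has {1, 2, 3, 4, 5}, so the value is 6.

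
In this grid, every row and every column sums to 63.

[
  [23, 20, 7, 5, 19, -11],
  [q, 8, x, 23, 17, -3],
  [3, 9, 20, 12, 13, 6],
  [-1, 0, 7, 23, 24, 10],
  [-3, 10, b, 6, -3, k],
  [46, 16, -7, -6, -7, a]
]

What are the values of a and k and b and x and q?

a = 21, k = 40, b = 13, x = 23, q = -5

The known cells in row 6 total 42, leaving 63 − 42 = 21 for the blank.
The known cells in column 6 total 23, leaving 63 − 23 = 40 for the blank.
The known cells in row 5 total 50, leaving 63 − 50 = 13 for the blank.
The known cells in column 3 total 40, leaving 63 − 40 = 23 for the blank.
The known cells in row 2 total 68, leaving 63 − 68 = -5 for the blank.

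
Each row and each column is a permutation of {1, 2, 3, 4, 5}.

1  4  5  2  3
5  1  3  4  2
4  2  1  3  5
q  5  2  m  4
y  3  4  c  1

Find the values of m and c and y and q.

For row 5, column 1: row 5 is missing {2, 5} and column 1 is missing {2, 3}; that leaves 2.
Cell (4,1): column 1 already has {1, 2, 4, 5} → 3.
For row 4, column 4: row 4 already has {2, 3, 4, 5}; that leaves 1.
Cell (5,4): row 5 already has {1, 2, 3, 4} → 5.

m = 1, c = 5, y = 2, q = 3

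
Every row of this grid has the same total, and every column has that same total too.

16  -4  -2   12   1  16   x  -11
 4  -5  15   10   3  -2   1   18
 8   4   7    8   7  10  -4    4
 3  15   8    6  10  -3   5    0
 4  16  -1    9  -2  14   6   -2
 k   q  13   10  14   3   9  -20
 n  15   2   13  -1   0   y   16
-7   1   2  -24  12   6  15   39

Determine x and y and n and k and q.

x = 16, y = -4, n = 3, k = 13, q = 2

Rows 2 and 3 both sum to 44, so that's the common total.
Column 2 has -4 − 5 + 4 + 15 + 16 + 15 + 1 = 42; the blank must be 44 − 42 = 2.
Row 1 has 16 − 4 − 2 + 12 + 1 + 16 − 11 = 28; the blank must be 44 − 28 = 16.
Row 6 has 2 + 13 + 10 + 14 + 3 + 9 − 20 = 31; the blank must be 44 − 31 = 13.
Column 1 has 16 + 4 + 8 + 3 + 4 + 13 − 7 = 41; the blank must be 44 − 41 = 3.
Row 7 has 3 + 15 + 2 + 13 − 1 + 0 + 16 = 48; the blank must be 44 − 48 = -4.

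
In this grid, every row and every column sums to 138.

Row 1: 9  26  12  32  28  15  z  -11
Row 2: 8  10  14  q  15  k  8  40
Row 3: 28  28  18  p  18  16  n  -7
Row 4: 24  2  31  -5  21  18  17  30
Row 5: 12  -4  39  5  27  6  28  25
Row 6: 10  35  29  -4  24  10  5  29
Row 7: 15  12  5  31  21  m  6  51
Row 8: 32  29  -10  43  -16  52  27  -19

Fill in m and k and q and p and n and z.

m = -3, k = 24, q = 19, p = 17, n = 20, z = 27

The known cells in row 7 total 141, leaving 138 − 141 = -3 for the blank.
The known cells in column 6 total 114, leaving 138 − 114 = 24 for the blank.
The known cells in row 1 total 111, leaving 138 − 111 = 27 for the blank.
The known cells in column 7 total 118, leaving 138 − 118 = 20 for the blank.
The known cells in row 3 total 121, leaving 138 − 121 = 17 for the blank.
The known cells in row 2 total 119, leaving 138 − 119 = 19 for the blank.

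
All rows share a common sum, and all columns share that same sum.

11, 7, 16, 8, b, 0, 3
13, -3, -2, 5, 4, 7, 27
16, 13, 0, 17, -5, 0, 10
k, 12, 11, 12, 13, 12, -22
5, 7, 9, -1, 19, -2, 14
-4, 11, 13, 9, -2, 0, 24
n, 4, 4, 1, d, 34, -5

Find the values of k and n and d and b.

Rows 2 and 3 both sum to 51, so that's the common total.
Row 1: 11 + 7 + 16 + 8 + 0 + 3 = 45, so its missing entry is 51 − 45 = 6.
Column 5: 6 + 4 − 5 + 13 + 19 − 2 = 35, so its missing entry is 51 − 35 = 16.
Row 7: 4 + 4 + 1 + 16 + 34 − 5 = 54, so its missing entry is 51 − 54 = -3.
Row 4: 12 + 11 + 12 + 13 + 12 − 22 = 38, so its missing entry is 51 − 38 = 13.

k = 13, n = -3, d = 16, b = 6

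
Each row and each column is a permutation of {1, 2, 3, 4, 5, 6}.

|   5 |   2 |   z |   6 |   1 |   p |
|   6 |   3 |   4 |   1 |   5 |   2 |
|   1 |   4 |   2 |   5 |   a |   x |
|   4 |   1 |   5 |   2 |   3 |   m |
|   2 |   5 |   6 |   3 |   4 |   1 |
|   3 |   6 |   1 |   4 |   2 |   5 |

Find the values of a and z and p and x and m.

For row 3, column 5: column 5 already has {1, 2, 3, 4, 5}; that leaves 6.
For row 1, column 3: column 3 already has {1, 2, 4, 5, 6}; that leaves 3.
At (row 1, col 6): row 1 already has {1, 2, 3, 5, 6}, so the value is 4.
Cell (3,6): row 3 already has {1, 2, 4, 5, 6} → 3.
Cell (4,6): row 4 already has {1, 2, 3, 4, 5} → 6.

a = 6, z = 3, p = 4, x = 3, m = 6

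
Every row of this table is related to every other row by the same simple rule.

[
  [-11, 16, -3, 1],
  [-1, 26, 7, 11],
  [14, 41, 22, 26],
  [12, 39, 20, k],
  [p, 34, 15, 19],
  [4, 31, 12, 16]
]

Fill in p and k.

p = 7, k = 24

The difference between any two rows is the same in every column — this is an addition table with the headers hidden.
Row 5 minus row 1 is 15 − (-3) = 18, so its entry in column 1 is -11 + 18 = 7.
Row 4 minus row 1 is 20 − (-3) = 23, so its entry in column 4 is 1 + 23 = 24.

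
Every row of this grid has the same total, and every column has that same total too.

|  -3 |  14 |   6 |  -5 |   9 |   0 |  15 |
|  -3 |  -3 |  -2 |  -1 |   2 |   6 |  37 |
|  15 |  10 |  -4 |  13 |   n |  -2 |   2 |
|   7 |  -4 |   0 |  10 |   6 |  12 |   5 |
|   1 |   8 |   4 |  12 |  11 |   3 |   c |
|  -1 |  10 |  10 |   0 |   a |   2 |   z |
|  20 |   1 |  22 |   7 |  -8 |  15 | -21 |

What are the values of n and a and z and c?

n = 2, a = 14, z = 1, c = -3

Rows 1 and 2 both sum to 36, so that's the common total.
Row 5 has 1 + 8 + 4 + 12 + 11 + 3 = 39; the blank must be 36 − 39 = -3.
Row 3 has 15 + 10 − 4 + 13 − 2 + 2 = 34; the blank must be 36 − 34 = 2.
Column 5 has 9 + 2 + 2 + 6 + 11 − 8 = 22; the blank must be 36 − 22 = 14.
Row 6 has -1 + 10 + 10 + 0 + 14 + 2 = 35; the blank must be 36 − 35 = 1.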